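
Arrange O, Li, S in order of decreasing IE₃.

Li > O > S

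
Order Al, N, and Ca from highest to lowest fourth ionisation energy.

Al, N, Ca

Consider each +3 ion: Al³⁺ is the bare [Ne] core; N³⁺ still has 2 valence electrons; Ca³⁺ is already 1 electron into the core.
Usually core removal costs more than valence removal, but here the competition is close: a tightly held n=2 valence electron can cost more to remove than an n=3 core electron, so the actual values have to decide it.
Tabulated IE_4 (kJ/mol): Al 11577, N 7475, Ca 6491.
Putting it together, IE_4: Ca < N < Al.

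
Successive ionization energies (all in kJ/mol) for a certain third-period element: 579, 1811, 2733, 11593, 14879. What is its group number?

Group 13

Look for the largest jump between consecutive ionization energies: IE4/IE3 ≈ 4.2, far larger than any earlier ratio.
That jump marks the point where a core electron is being removed. So the atom has 3 valence electrons.
A main-group element with 3 valence electrons is in group 13.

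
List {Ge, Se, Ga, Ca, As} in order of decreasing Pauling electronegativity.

Ca is in period 4, group 2; Ga is in period 4, group 13; Ge is in period 4, group 14; As is in period 4, group 15; Se is in period 4, group 16.
Electronegativity increases across a period and decreases down a group, tracking effective nuclear charge and atomic size.
All lie in period 4, so electronegativity increases left to right.
So from highest to lowest: Se > As > Ge > Ga > Ca.

Se > As > Ge > Ga > Ca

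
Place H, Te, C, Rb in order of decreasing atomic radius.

Moving right in a period, electrons are added to the same shell under a stronger nuclear pull, so atoms get smaller; moving down, a new shell is opened and atoms get larger.
Neither a single period nor a single group — weigh both effects.
C > H: the two effects oppose for this pair; the down-group effect wins (75 vs 32 pm).
Te > C: the two effects oppose for this pair; the down-group effect wins (136 vs 75 pm).
Rb > Te: Rb lies to the left of Te in period 5, so the across-period effect alone puts Rb larger.
Approximate values (pm): H 32, C 75, Rb 210, Te 136.
So from largest to smallest: Rb > Te > C > H.

Rb > Te > C > H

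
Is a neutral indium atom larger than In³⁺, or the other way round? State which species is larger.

In

Forming In³⁺ removes 3 electrons from In. Fewer electrons for the same nuclear charge means less shielding and a higher Z_eff on the remaining electrons, and for main-group metals the entire outer shell is lost.
A cation is smaller than its parent atom: In³⁺ < In.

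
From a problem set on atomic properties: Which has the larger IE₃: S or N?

IE_3 is the cost of taking one more electron from the +2 cation: S²⁺ still has 4 valence electrons; N²⁺ still has 3 valence electrons.
All are still removing valence electrons, so compare the +2 ions as you would atoms: IE_3 generally rises across a period (higher Z_eff) and falls down a group (larger shell), subject to the usual subshell exceptions.
Valence configurations: S²⁺ [Ne]3s²3p², N²⁺ [He]2s²2p¹.
Approximate IE_3 values (kJ/mol): S 3357, N 4578.
Overall IE_3 order: S < N.

N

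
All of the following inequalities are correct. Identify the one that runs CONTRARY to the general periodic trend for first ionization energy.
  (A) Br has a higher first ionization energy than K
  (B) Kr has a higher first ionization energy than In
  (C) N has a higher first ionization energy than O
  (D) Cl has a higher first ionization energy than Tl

(C)

The general trend: first ionization energy increases across a period and decreases down a group.
(A) Br (period 4, group 17) vs K (period 4, group 1): the stated order agrees with the simple trend.
(B) Kr (period 4, group 18) vs In (period 5, group 13): the stated order agrees with the simple trend.
(C) N (period 2, group 15) vs O (period 2, group 16): the stated order contradicts the simple trend.
(D) Cl (period 3, group 17) vs Tl (period 6, group 13): the stated order agrees with the simple trend.
The exception is (C): pairing an electron in O's 2p⁴ costs repulsion energy, so O ionizes more easily than half-filled N (2p³).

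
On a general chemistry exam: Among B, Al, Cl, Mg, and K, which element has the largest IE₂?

K

After 1 electron has been removed, what remains? B⁺ still has 2 valence electrons; Al⁺ still has 2 valence electrons; Cl⁺ still has 6 valence electrons; Mg⁺ still has 1 valence electron; K⁺ is the bare [Ar] core.
Breaking into a closed-shell core is much more expensive than removing a leftover valence electron — K has the largest IE_2 here.
Valence configurations: B⁺ [He]2s², Al⁺ [Ne]3s², Cl⁺ [Ne]3s²3p⁴, Mg⁺ [Ne]3s¹.
Approximate IE_2 values (kJ/mol): B 2427, Al 1817, Cl 2298, Mg 1451, K 3052.
Hence IE_2: Mg < Al < Cl < B < K.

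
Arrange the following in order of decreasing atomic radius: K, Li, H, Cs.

Cs, K, Li, H

H is in period 1, group 1; Li is in period 2, group 1; K is in period 4, group 1; Cs is in period 6, group 1.
Moving right in a period, electrons are added to the same shell under a stronger nuclear pull, so atoms get smaller; moving down, a new shell is opened and atoms get larger.
All are in group 1, so atomic radius increases down the group.
So from largest to smallest: Cs > K > Li > H.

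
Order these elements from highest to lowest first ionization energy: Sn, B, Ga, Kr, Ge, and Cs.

Kr > B > Ge > Sn > Ga > Cs

B is in period 2, group 13; Ga is in period 4, group 13; Ge is in period 4, group 14; Kr is in period 4, group 18; Sn is in period 5, group 14; Cs is in period 6, group 1.
IE₁ increases left→right with effective nuclear charge and decreases top→bottom as the valence shell moves farther out.
These span different periods and groups, so the two trends combine.
Ga > Cs: both effects reinforce here, so Ga is clearly the higher of the two.
Sn > Ga: the two effects oppose for this pair; the across-period effect wins (709 vs 579 kJ/mol).
Ge > Sn: Ge sits above Sn in group 14, so the down-group effect alone puts Ge higher.
B > Ge: the two effects oppose for this pair; the down-group effect wins (801 vs 762 kJ/mol).
Kr > B: the two effects oppose for this pair; the across-period effect wins (1351 vs 801 kJ/mol).
For reference (kJ/mol): B 801, Ga 579, Ge 762, Kr 1351, Sn 709, Cs 376.
So from highest to lowest: Kr > B > Ge > Sn > Ga > Cs.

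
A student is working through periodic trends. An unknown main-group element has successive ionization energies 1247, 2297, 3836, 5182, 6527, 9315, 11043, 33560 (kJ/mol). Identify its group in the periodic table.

Group 17

Look for the largest jump between consecutive ionization energies: IE8/IE7 ≈ 3.0, far larger than any earlier ratio.
That jump marks the point where a core electron is being removed. So the atom has 7 valence electrons.
A main-group element with 7 valence electrons is in group 17.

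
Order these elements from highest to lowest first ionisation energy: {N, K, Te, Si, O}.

N > O > Te > Si > K

Removing the outermost electron gets harder across a period and easier down a group.
Here both period and group differ, so the two effects have to be weighed against each other.
Si > K: relative to K, both the across-period and down-group shifts push Si's first ionization energy up.
Te > Si: the two effects oppose for this pair; the across-period effect wins (869 vs 786 kJ/mol).
O > Te: O sits above Te in group 16, so the down-group effect alone puts O higher.
N > O: this pair runs against the simple trend — see the exception note.
Note the exception: N has a higher first ionization energy than O, contrary to the simple trend — pairing an electron in O's 2p⁴ costs repulsion energy, so O ionizes more easily than half-filled N (2p³).
Tabulated first ionization energy (kJ/mol): N 1402, O 1314, Si 786, K 419, Te 869.
So from highest to lowest: N > O > Te > Si > K.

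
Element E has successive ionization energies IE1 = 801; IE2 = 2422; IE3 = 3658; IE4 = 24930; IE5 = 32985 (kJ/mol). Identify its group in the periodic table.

Look for the largest jump between consecutive ionization energies: IE4/IE3 ≈ 6.8, far larger than any earlier ratio.
That jump marks the point where a core electron is being removed. So the atom has 3 valence electrons.
A main-group element with 3 valence electrons is in group 13.

Group 13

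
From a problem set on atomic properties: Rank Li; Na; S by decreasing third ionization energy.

Li > Na > S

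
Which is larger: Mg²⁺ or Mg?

Mg

Forming Mg²⁺ removes 2 electrons from Mg. Fewer electrons for the same nuclear charge means less shielding and a higher Z_eff on the remaining electrons, and for main-group metals the entire outer shell is lost.
A cation is smaller than its parent atom: Mg²⁺ < Mg.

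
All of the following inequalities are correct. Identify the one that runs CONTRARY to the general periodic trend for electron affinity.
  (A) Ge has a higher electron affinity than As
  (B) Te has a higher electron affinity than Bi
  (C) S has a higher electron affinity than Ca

The general trend: electron affinity increases across a period and decreases down a group.
(A) Ge (period 4, group 14) vs As (period 4, group 15): the stated order contradicts the simple trend.
(B) Te (period 5, group 16) vs Bi (period 6, group 15): the stated order agrees with the simple trend.
(C) S (period 3, group 16) vs Ca (period 4, group 2): the stated order agrees with the simple trend.
The exception is (A): adding an electron to As's half-filled 4p³ is unfavourable, so Ge (4p²) has the more exothermic EA.

(A)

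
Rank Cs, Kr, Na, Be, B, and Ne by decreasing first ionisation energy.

Be is in period 2, group 2; B is in period 2, group 13; Ne is in period 2, group 18; Na is in period 3, group 1; Kr is in period 4, group 18; Cs is in period 6, group 1.
Across a period the outer electron is held more tightly (higher IE₁); down a group it sits in a higher shell, more shielded, and comes off more easily.
Neither a single period nor a single group — weigh both effects.
Na > Cs: they share group 1; the group trend gives Na the larger value.
B > Na: relative to Na, both the across-period and down-group shifts push B's first ionization energy up.
Be > B: this pair runs against the simple trend — see the exception note.
Kr > Be: period and group pull opposite ways; the across-period shift dominates (1351 vs 900 kJ/mol).
Ne > Kr: they share group 18; the group trend gives Ne the larger value.
Note the exception: Be has a higher first ionization energy than B, contrary to the simple trend — removing B's lone 2p electron is easier than breaking Be's filled 2s².
Tabulated first ionization energy (kJ/mol): Be 900, B 801, Ne 2081, Na 496, Kr 1351, Cs 376.
So from highest to lowest: Ne > Kr > Be > B > Na > Cs.

Ne > Kr > Be > B > Na > Cs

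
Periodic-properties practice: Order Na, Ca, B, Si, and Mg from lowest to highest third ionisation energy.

Si < B < Ca < Na < Mg

The third ionization energy removes an electron from the +2 ion. For each element: Na²⁺ is already 1 electron into the core; Ca²⁺ is the bare [Ar] core; B²⁺ still has 1 valence electron; Si²⁺ still has 2 valence electrons; Mg²⁺ is the bare [Ne] core.
Pulling an electron out of a noble-gas core costs far more than removing a remaining valence electron, so Ca, Na and Mg sit at the high end of IE_3.
Valence configurations: B²⁺ [He]2s¹, Si²⁺ [Ne]3s².
Tabulated IE_3 (kJ/mol): Na 6910, Ca 4912, B 3660, Si 3232, Mg 7733.
Hence IE_3: Si < B < Ca < Na < Mg.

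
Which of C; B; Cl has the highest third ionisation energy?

Consider each +2 ion: C²⁺ still has 2 valence electrons; B²⁺ still has 1 valence electron; Cl²⁺ still has 5 valence electrons.
All are still removing valence electrons, so compare the +2 ions as you would atoms: IE_3 generally rises across a period (higher Z_eff) and falls down a group (larger shell), subject to the usual subshell exceptions.
Valence configurations: C²⁺ [He]2s², B²⁺ [He]2s¹, Cl²⁺ [Ne]3s²3p³.
The numbers (kJ/mol): C 4620, B 3660, Cl 3822.
Hence IE_3: B < Cl < C.

C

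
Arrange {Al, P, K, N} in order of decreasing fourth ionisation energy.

The fourth ionization energy removes an electron from the +3 ion. For each element: Al³⁺ is the bare [Ne] core; P³⁺ still has 2 valence electrons; K³⁺ is already 2 electrons into the core; N³⁺ still has 2 valence electrons.
Usually core removal costs more than valence removal, but here the competition is close: a tightly held n=2 valence electron can cost more to remove than an n=3 core electron, so the actual values have to decide it.
Valence configurations: P³⁺ [Ne]3s², N³⁺ [He]2s².
The numbers (kJ/mol): Al 11577, P 4964, K 5877, N 7475.
Putting it together, IE_4: P < K < N < Al.

Al > N > K > P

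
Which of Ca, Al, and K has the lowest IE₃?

Al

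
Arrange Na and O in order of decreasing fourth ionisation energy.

Na > O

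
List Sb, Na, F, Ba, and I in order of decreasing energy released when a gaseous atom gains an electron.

F > I > Sb > Na > Ba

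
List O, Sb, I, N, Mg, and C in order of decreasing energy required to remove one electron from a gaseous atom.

Across a period the outer electron is held more tightly (higher IE₁); down a group it sits in a higher shell, more shielded, and comes off more easily.
Here both period and group differ, so the two effects have to be weighed against each other.
Sb > Mg: the two effects oppose for this pair; the across-period effect wins (831 vs 738 kJ/mol).
I > Sb: I lies to the right of Sb in period 5, so the across-period effect alone puts I higher.
C > I: period and group pull opposite ways; the down-group shift dominates (1086 vs 1008 kJ/mol).
O > C: O lies to the right of C in period 2, so the across-period effect alone puts O higher.
N > O: this pair runs against the simple trend — see the exception note.
Note the exception: N has a higher first ionization energy than O, contrary to the simple trend — pairing an electron in O's 2p⁴ costs repulsion energy, so O ionizes more easily than half-filled N (2p³).
Tabulated first ionization energy (kJ/mol): C 1086, N 1402, O 1314, Mg 738, Sb 831, I 1008.
So from highest to lowest: N > O > C > I > Sb > Mg.

N, O, C, I, Sb, Mg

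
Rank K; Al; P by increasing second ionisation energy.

Al, P, K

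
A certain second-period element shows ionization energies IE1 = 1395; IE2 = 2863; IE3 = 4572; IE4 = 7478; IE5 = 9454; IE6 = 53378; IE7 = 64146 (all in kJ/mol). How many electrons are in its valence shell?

5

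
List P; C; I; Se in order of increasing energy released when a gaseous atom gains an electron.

C is in period 2, group 14; P is in period 3, group 15; Se is in period 4, group 16; I is in period 5, group 17.
EA tends to increase across a period and decrease down a group, though the pattern is less regular than for IE or radius.
A diagonal step moves right (one effect) and down (the opposite effect) at once.
C > P: the two effects oppose for this pair; the down-group effect wins (122 vs 72 kJ/mol).
Se > C: period and group pull opposite ways; the across-period shift dominates (195 vs 122 kJ/mol).
I > Se: the two effects oppose for this pair; the across-period effect wins (295 vs 195 kJ/mol).
Approximate values (kJ/mol): C 122, P 72, Se 195, I 295.
So from lowest to highest: P < C < Se < I.

P, C, Se, I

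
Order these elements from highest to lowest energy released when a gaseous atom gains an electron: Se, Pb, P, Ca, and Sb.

Se, Sb, P, Pb, Ca

P is in period 3, group 15; Ca is in period 4, group 2; Se is in period 4, group 16; Sb is in period 5, group 15; Pb is in period 6, group 14.
Electron affinity generally becomes more exothermic across a period toward the halogens and less exothermic down a group.
Neither a single period nor a single group — weigh both effects.
Pb > Ca: the two effects oppose for this pair; the across-period effect wins (35 vs 2 kJ/mol).
P > Pb: relative to Pb, both the across-period and down-group shifts push P's electron affinity up.
Sb > P: this pair runs against the simple trend — see the exception note.
Se > Sb: both effects reinforce here, so Se is clearly the higher of the two.
Note the exception: Sb has a higher electron affinity than P, contrary to the simple trend — both are half-filled np³, but the pairing/repulsion penalty for the added electron shrinks as the p orbitals become larger and more diffuse down the group, and for Sb that outweighs the weaker nuclear attraction.
Approximate values (kJ/mol): P 72, Ca 2, Se 195, Sb 103, Pb 35.
So from highest to lowest: Se > Sb > P > Pb > Ca.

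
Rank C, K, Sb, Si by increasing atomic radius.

C is in period 2, group 14; Si is in period 3, group 14; K is in period 4, group 1; Sb is in period 5, group 15.
Radius decreases left→right (rising Z_eff, same n) and increases top→bottom (higher n).
Here both period and group differ, so the two effects have to be weighed against each other.
Si > C: Si sits below C in group 14, so the down-group effect alone puts Si larger.
Sb > Si: the two effects oppose for this pair; the down-group effect wins (140 vs 116 pm).
K > Sb: the two effects oppose for this pair; the across-period effect wins (196 vs 140 pm).
For reference (pm): C 75, Si 116, K 196, Sb 140.
So from smallest to largest: C < Si < Sb < K.

C < Si < Sb < K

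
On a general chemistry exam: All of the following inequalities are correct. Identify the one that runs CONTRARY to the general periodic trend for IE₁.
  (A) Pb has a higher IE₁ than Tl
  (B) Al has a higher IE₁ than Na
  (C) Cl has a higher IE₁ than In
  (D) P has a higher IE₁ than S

(D)

The general trend: IE₁ increases across a period and decreases down a group.
(A) Pb (period 6, group 14) vs Tl (period 6, group 13): the stated order agrees with the simple trend.
(B) Al (period 3, group 13) vs Na (period 3, group 1): the stated order agrees with the simple trend.
(C) Cl (period 3, group 17) vs In (period 5, group 13): the stated order agrees with the simple trend.
(D) P (period 3, group 15) vs S (period 3, group 16): the stated order contradicts the simple trend.
The exception is (D): S (3p⁴) ionizes more easily than half-filled P (3p³) because the paired 3p electron in S is pushed out by e⁻–e⁻ repulsion.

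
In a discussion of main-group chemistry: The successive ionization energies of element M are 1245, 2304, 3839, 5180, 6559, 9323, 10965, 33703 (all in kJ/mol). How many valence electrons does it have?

Look for the largest jump between consecutive ionization energies: IE8/IE7 ≈ 3.1, far larger than any earlier ratio.
That jump marks the point where a core electron is being removed. So the atom has 7 valence electrons.

7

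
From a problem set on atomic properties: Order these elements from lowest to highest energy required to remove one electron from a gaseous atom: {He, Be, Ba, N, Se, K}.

Across a period the outer electron is held more tightly (higher IE₁); down a group it sits in a higher shell, more shielded, and comes off more easily.
Here both period and group differ, so the two effects have to be weighed against each other.
Ba > K: period and group pull opposite ways; the across-period shift dominates (503 vs 419 kJ/mol).
Be > Ba: they share group 2; the group trend gives Be the larger value.
Se > Be: the two effects oppose for this pair; the across-period effect wins (941 vs 900 kJ/mol).
N > Se: period and group pull opposite ways; the down-group shift dominates (1402 vs 941 kJ/mol).
He > N: relative to N, both the across-period and down-group shifts push He's first ionization energy up.
Approximate values (kJ/mol): He 2372, Be 900, N 1402, K 419, Se 941, Ba 503.
So from lowest to highest: K < Ba < Be < Se < N < He.

K < Ba < Be < Se < N < He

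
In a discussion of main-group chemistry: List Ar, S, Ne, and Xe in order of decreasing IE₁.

Ne > Ar > Xe > S

Across a period the outer electron is held more tightly (higher IE₁); down a group it sits in a higher shell, more shielded, and comes off more easily.
These span different periods and groups, so the two trends combine.
Xe > S: the two effects oppose for this pair; the across-period effect wins (1170 vs 1000 kJ/mol).
Ar > Xe: Ar sits above Xe in group 18, so the down-group effect alone puts Ar higher.
Ne > Ar: Ne sits above Ar in group 18, so the down-group effect alone puts Ne higher.
Tabulated first ionization energy (kJ/mol): Ne 2081, S 1000, Ar 1521, Xe 1170.
So from highest to lowest: Ne > Ar > Xe > S.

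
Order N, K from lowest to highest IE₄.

Consider each +3 ion: N³⁺ still has 2 valence electrons; K³⁺ is already 2 electrons into the core.
Usually core removal costs more than valence removal, but here the competition is close: a tightly held n=2 valence electron can cost more to remove than an n=3 core electron, so the actual values have to decide it.
The numbers (kJ/mol): N 7475, K 5877.
Putting it together, IE_4: K < N.

K, N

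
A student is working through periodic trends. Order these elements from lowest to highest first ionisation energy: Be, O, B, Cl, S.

B, Be, S, Cl, O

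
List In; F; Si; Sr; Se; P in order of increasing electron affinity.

F is in period 2, group 17; Si is in period 3, group 14; P is in period 3, group 15; Se is in period 4, group 16; Sr is in period 5, group 2; In is in period 5, group 13.
EA tends to increase across a period and decrease down a group, though the pattern is less regular than for IE or radius.
These span different periods and groups, so the two trends combine.
In > Sr: both are in period 5; the period trend gives In the larger value.
P > In: both effects reinforce here, so P is clearly the higher of the two.
Si > P: this pair runs against the simple trend — see the exception note.
Se > Si: period and group pull opposite ways; the across-period shift dominates (195 vs 134 kJ/mol).
F > Se: relative to Se, both the across-period and down-group shifts push F's electron affinity up.
Note the exception: Si has a higher electron affinity than P, contrary to the simple trend — adding an electron to P's half-filled 3p³ is unfavourable, so Si (3p²) has the more exothermic EA.
Approximate values (kJ/mol): F 328, Si 134, P 72, Se 195, Sr 5, In 29.
So from lowest to highest: Sr < In < P < Si < Se < F.

Sr < In < P < Si < Se < F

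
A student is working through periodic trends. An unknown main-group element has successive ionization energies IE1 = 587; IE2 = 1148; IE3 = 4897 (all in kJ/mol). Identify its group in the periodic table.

Look for the largest jump between consecutive ionization energies: IE3/IE2 ≈ 4.3, far larger than any earlier ratio.
That jump marks the point where a core electron is being removed. So the atom has 2 valence electrons.
A main-group element with 2 valence electrons is in group 2.

Group 2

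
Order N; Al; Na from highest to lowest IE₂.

Consider each +1 ion: N⁺ still has 4 valence electrons; Al⁺ still has 2 valence electrons; Na⁺ is the bare [Ne] core.
Pulling an electron out of a noble-gas core costs far more than removing a remaining valence electron, so Na sits at the high end of IE_2.
Valence configurations: N⁺ [He]2s²2p², Al⁺ [Ne]3s².
Tabulated IE_2 (kJ/mol): N 2856, Al 1817, Na 4562.
So the second ionization energies run Al < N < Na.

Na, N, Al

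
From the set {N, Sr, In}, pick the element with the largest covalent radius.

Sr

N is in period 2, group 15; Sr is in period 5, group 2; In is in period 5, group 13.
Across a period the added protons contract the valence shell; down a group each new principal shell makes the atom larger.
Neither a single period nor a single group — weigh both effects.
In > N: relative to N, both the across-period and down-group shifts push In's atomic radius up.
Sr > In: Sr lies to the left of In in period 5, so the across-period effect alone puts Sr larger.
Approximate values (pm): N 71, Sr 185, In 142.
The largest covalent radius among these belongs to Sr.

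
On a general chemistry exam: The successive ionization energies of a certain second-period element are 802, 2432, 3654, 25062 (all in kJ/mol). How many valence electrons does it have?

3

Look for the largest jump between consecutive ionization energies: IE4/IE3 ≈ 6.9, far larger than any earlier ratio.
That jump marks the point where a core electron is being removed. So the atom has 3 valence electrons.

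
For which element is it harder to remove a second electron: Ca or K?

K

IE_2 is the cost of taking one more electron from the +1 cation: Ca⁺ still has 1 valence electron; K⁺ is the bare [Ar] core.
Breaking into a closed-shell core is much more expensive than removing a leftover valence electron — K has the largest IE_2 here.
Approximate IE_2 values (kJ/mol): Ca 1145, K 3052.
Hence IE_2: Ca < K.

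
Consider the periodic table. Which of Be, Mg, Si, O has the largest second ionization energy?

O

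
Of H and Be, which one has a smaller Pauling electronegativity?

Be

H is in period 1, group 1; Be is in period 2, group 2.
EN rises left→right (higher Z_eff, smaller atoms) and falls top→bottom (larger, more shielded atoms).
These sit on a diagonal, where the across-period and down-group effects partly cancel.
H > Be: the two effects oppose for this pair; the down-group effect wins (2.20 vs 1.57).
For reference (Pauling): H 2.20, Be 1.57.
So Be has the smaller Pauling electronegativity (Be < H).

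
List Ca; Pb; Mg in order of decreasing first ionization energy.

Mg is in period 3, group 2; Ca is in period 4, group 2; Pb is in period 6, group 14.
First ionization energy rises across a period (greater Z_eff holds electrons more tightly) and falls down a group (valence electrons are farther from the nucleus).
Neither a single period nor a single group — weigh both effects.
Pb > Ca: the two effects oppose for this pair; the across-period effect wins (716 vs 590 kJ/mol).
Mg > Pb: the two effects oppose for this pair; the down-group effect wins (738 vs 716 kJ/mol).
For reference (kJ/mol): Mg 738, Ca 590, Pb 716.
So from highest to lowest: Mg > Pb > Ca.

Mg > Pb > Ca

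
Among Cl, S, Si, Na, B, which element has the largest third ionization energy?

Na

The third ionization energy removes an electron from the +2 ion. For each element: Cl²⁺ still has 5 valence electrons; S²⁺ still has 4 valence electrons; Si²⁺ still has 2 valence electrons; Na²⁺ is already 1 electron into the core; B²⁺ still has 1 valence electron.
Pulling an electron out of a noble-gas core costs far more than removing a remaining valence electron, so Na sits at the high end of IE_3.
Valence configurations: Cl²⁺ [Ne]3s²3p³, S²⁺ [Ne]3s²3p², Si²⁺ [Ne]3s², B²⁺ [He]2s¹.
Tabulated IE_3 (kJ/mol): Cl 3822, S 3357, Si 3232, Na 6910, B 3660.
Overall IE_3 order: Si < S < B < Cl < Na.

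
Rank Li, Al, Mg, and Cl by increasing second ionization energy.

Consider each +1 ion: Li⁺ is the bare [He] core; Al⁺ still has 2 valence electrons; Mg⁺ still has 1 valence electron; Cl⁺ still has 6 valence electrons.
Core electrons are held far more tightly than valence electrons, so Li tops the IE_2 order.
Valence configurations: Al⁺ [Ne]3s², Mg⁺ [Ne]3s¹, Cl⁺ [Ne]3s²3p⁴.
Tabulated IE_2 (kJ/mol): Li 7298, Al 1817, Mg 1451, Cl 2298.
Hence IE_2: Mg < Al < Cl < Li.

Mg, Al, Cl, Li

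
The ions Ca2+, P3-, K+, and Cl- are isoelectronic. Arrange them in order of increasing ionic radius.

Ca2+ < K+ < Cl- < P3-

All of these have 18 electrons, so size is governed by nuclear charge alone: the more protons, the stronger the pull on the same electron cloud, and the smaller the ion.
Nuclear charges: Ca2+ (Z=20), K+ (Z=19), Cl- (Z=17), P3- (Z=15).
Smallest to largest: Ca2+ < K+ < Cl- < P3-.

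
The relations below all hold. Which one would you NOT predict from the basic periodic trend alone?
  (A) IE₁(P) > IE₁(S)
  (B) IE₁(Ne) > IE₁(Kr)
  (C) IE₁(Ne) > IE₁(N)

The general trend: IE₁ increases across a period and decreases down a group.
(A) P (period 3, group 15) vs S (period 3, group 16): the stated order contradicts the simple trend.
(B) Ne (period 2, group 18) vs Kr (period 4, group 18): the stated order agrees with the simple trend.
(C) Ne (period 2, group 18) vs N (period 2, group 15): the stated order agrees with the simple trend.
The exception is (A): S (3p⁴) ionizes more easily than half-filled P (3p³) because the paired 3p electron in S is pushed out by e⁻–e⁻ repulsion.

(A)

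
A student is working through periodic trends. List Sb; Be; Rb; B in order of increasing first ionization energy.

Rb < B < Sb < Be

Be is in period 2, group 2; B is in period 2, group 13; Rb is in period 5, group 1; Sb is in period 5, group 15.
First ionization energy rises across a period (greater Z_eff holds electrons more tightly) and falls down a group (valence electrons are farther from the nucleus).
These span different periods and groups, so the two trends combine.
B > Rb: relative to Rb, both the across-period and down-group shifts push B's first ionization energy up.
Sb > B: period and group pull opposite ways; the across-period shift dominates (831 vs 801 kJ/mol).
Be > Sb: period and group pull opposite ways; the down-group shift dominates (900 vs 831 kJ/mol).
Note the exception: Be has a higher first ionization energy than B, contrary to the simple trend — removing B's lone 2p electron is easier than breaking Be's filled 2s².
Approximate values (kJ/mol): Be 900, B 801, Rb 403, Sb 831.
So from lowest to highest: Rb < B < Sb < Be.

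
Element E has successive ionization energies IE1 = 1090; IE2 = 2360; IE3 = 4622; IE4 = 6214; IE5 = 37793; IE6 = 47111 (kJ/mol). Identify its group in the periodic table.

Group 14

Look for the largest jump between consecutive ionization energies: IE5/IE4 ≈ 6.1, far larger than any earlier ratio.
That jump marks the point where a core electron is being removed. So the atom has 4 valence electrons.
A main-group element with 4 valence electrons is in group 14.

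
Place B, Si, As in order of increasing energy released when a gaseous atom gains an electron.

EA tends to increase across a period and decrease down a group, though the pattern is less regular than for IE or radius.
These sit on a diagonal, where the across-period and down-group effects partly cancel.
As > B: the two effects oppose for this pair; the across-period effect wins (78 vs 27 kJ/mol).
Si > As: period and group pull opposite ways; the down-group shift dominates (134 vs 78 kJ/mol).
Tabulated electron affinity (kJ/mol): B 27, Si 134, As 78.
So from lowest to highest: B < As < Si.

B < As < Si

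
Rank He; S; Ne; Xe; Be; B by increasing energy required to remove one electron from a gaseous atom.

B, Be, S, Xe, Ne, He

He is in period 1, group 18; Be is in period 2, group 2; B is in period 2, group 13; Ne is in period 2, group 18; S is in period 3, group 16; Xe is in period 5, group 18.
IE₁ increases left→right with effective nuclear charge and decreases top→bottom as the valence shell moves farther out.
Neither a single period nor a single group — weigh both effects.
Be > B: this pair runs against the simple trend — see the exception note.
S > Be: the two effects oppose for this pair; the across-period effect wins (1000 vs 900 kJ/mol).
Xe > S: the two effects oppose for this pair; the across-period effect wins (1170 vs 1000 kJ/mol).
Ne > Xe: they share group 18; the group trend gives Ne the larger value.
He > Ne: He sits above Ne in group 18, so the down-group effect alone puts He higher.
Note the exception: Be has a higher first ionization energy than B, contrary to the simple trend — removing B's lone 2p electron is easier than breaking Be's filled 2s².
Tabulated first ionization energy (kJ/mol): He 2372, Be 900, B 801, Ne 2081, S 1000, Xe 1170.
So from lowest to highest: B < Be < S < Xe < Ne < He.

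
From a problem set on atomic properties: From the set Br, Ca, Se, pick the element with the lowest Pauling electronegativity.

Ca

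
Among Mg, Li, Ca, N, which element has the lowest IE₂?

After 1 electron has been removed, what remains? Mg⁺ still has 1 valence electron; Li⁺ is the bare [He] core; Ca⁺ still has 1 valence electron; N⁺ still has 4 valence electrons.
Breaking into a closed-shell core is much more expensive than removing a leftover valence electron — Li has the largest IE_2 here.
Valence configurations: Mg⁺ [Ne]3s¹, Ca⁺ [Ar]4s¹, N⁺ [He]2s²2p².
The numbers (kJ/mol): Mg 1451, Li 7298, Ca 1145, N 2856.
Overall IE_2 order: Ca < Mg < N < Li.

Ca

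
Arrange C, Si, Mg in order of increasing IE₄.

Si < C < Mg

Consider each +3 ion: C³⁺ still has 1 valence electron; Si³⁺ still has 1 valence electron; Mg³⁺ is already 1 electron into the core.
Breaking into a closed-shell core is much more expensive than removing a leftover valence electron — Mg has the largest IE_4 here.
Valence configurations: C³⁺ [He]2s¹, Si³⁺ [Ne]3s¹.
The numbers (kJ/mol): C 6223, Si 4356, Mg 10543.
Putting it together, IE_4: Si < C < Mg.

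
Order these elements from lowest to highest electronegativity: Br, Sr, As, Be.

EN rises left→right (higher Z_eff, smaller atoms) and falls top→bottom (larger, more shielded atoms).
Neither a single period nor a single group — weigh both effects.
Be > Sr: they share group 2; the group trend gives Be the larger value.
As > Be: period and group pull opposite ways; the across-period shift dominates (2.18 vs 1.57).
Br > As: both are in period 4; the period trend gives Br the larger value.
For reference (Pauling): Be 1.57, As 2.18, Br 2.96, Sr 0.95.
So from lowest to highest: Sr < Be < As < Br.

Sr < Be < As < Br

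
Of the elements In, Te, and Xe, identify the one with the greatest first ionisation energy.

Xe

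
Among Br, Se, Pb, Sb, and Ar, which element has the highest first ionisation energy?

Ar

IE₁ increases left→right with effective nuclear charge and decreases top→bottom as the valence shell moves farther out.
Neither a single period nor a single group — weigh both effects.
Sb > Pb: both effects reinforce here, so Sb is clearly the higher of the two.
Se > Sb: both effects reinforce here, so Se is clearly the higher of the two.
Br > Se: Br lies to the right of Se in period 4, so the across-period effect alone puts Br higher.
Ar > Br: both effects reinforce here, so Ar is clearly the higher of the two.
Tabulated first ionization energy (kJ/mol): Ar 1521, Se 941, Br 1140, Sb 831, Pb 716.
The highest first ionisation energy among these belongs to Ar.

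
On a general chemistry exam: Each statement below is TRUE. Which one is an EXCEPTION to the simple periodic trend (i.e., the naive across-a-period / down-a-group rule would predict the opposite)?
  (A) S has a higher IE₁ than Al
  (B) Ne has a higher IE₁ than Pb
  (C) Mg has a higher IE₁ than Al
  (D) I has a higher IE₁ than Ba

The general trend: IE₁ increases across a period and decreases down a group.
(A) S (period 3, group 16) vs Al (period 3, group 13): the stated order agrees with the simple trend.
(B) Ne (period 2, group 18) vs Pb (period 6, group 14): the stated order agrees with the simple trend.
(C) Mg (period 3, group 2) vs Al (period 3, group 13): the stated order contradicts the simple trend.
(D) I (period 5, group 17) vs Ba (period 6, group 2): the stated order agrees with the simple trend.
The exception is (C): Al's single 3p electron is easier to remove than one from Mg's filled 3s².

(C)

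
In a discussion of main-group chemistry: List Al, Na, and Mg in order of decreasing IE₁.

Na is in period 3, group 1; Mg is in period 3, group 2; Al is in period 3, group 13.
Removing the outermost electron gets harder across a period and easier down a group.
All lie in period 3; the across-period trend (first ionization energy increases left to right) applies, with the exception below.
Note the exception: Mg has a higher first ionization energy than Al, contrary to the simple trend — Al's single 3p electron is easier to remove than one from Mg's filled 3s².
Approximate values (kJ/mol): Na 496, Mg 738, Al 578.
So from highest to lowest: Mg > Al > Na.

Mg > Al > Na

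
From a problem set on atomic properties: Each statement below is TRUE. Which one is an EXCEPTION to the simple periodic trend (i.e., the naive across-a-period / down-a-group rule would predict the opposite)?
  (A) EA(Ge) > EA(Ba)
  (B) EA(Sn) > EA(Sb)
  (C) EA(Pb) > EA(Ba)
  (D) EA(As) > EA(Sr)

The general trend: electron affinity increases across a period and decreases down a group.
(A) Ge (period 4, group 14) vs Ba (period 6, group 2): the stated order agrees with the simple trend.
(B) Sn (period 5, group 14) vs Sb (period 5, group 15): the stated order contradicts the simple trend.
(C) Pb (period 6, group 14) vs Ba (period 6, group 2): the stated order agrees with the simple trend.
(D) As (period 4, group 15) vs Sr (period 5, group 2): the stated order agrees with the simple trend.
The exception is (B): adding an electron to Sb's half-filled 5p³ is unfavourable, so Sn has the more exothermic EA.

(B)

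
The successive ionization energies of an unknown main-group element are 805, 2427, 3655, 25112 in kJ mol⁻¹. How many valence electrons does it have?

3

Look for the largest jump between consecutive ionization energies: IE4/IE3 ≈ 6.9, far larger than any earlier ratio.
That jump marks the point where a core electron is being removed. So the atom has 3 valence electrons.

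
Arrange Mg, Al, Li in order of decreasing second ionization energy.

Li, Al, Mg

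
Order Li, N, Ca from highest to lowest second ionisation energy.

After 1 electron has been removed, what remains? Li⁺ is the bare [He] core; N⁺ still has 4 valence electrons; Ca⁺ still has 1 valence electron.
Breaking into a closed-shell core is much more expensive than removing a leftover valence electron — Li has the largest IE_2 here.
Valence configurations: N⁺ [He]2s²2p², Ca⁺ [Ar]4s¹.
The numbers (kJ/mol): Li 7298, N 2856, Ca 1145.
Putting it together, IE_2: Ca < N < Li.

Li, N, Ca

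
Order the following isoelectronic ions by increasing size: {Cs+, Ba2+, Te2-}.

Ba2+ < Cs+ < Te2-

All of these have 54 electrons, so size is governed by nuclear charge alone: the more protons, the stronger the pull on the same electron cloud, and the smaller the ion.
Nuclear charges: Ba2+ (Z=56), Cs+ (Z=55), Te2- (Z=52).
Smallest to largest: Ba2+ < Cs+ < Te2-.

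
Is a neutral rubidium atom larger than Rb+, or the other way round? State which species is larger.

Rb

Forming Rb+ removes 1 electron from Rb. Fewer electrons for the same nuclear charge means less shielding and a higher Z_eff on the remaining electrons, and for main-group metals the entire outer shell is lost.
A cation is smaller than its parent atom: Rb+ < Rb.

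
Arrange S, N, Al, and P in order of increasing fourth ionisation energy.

The fourth ionization energy removes an electron from the +3 ion. For each element: S³⁺ still has 3 valence electrons; N³⁺ still has 2 valence electrons; Al³⁺ is the bare [Ne] core; P³⁺ still has 2 valence electrons.
Pulling an electron out of a noble-gas core costs far more than removing a remaining valence electron, so Al sits at the high end of IE_4.
Valence configurations: S³⁺ [Ne]3s²3p¹, N³⁺ [He]2s², P³⁺ [Ne]3s².
S³⁺ loses a lone 3p electron whereas P³⁺ must break into a filled 3s² pair, so IE_4(P) > IE_4(S) even though S has the higher nuclear charge.
The numbers (kJ/mol): S 4556, N 7475, Al 11577, P 4964.
So the fourth ionization energies run S < P < N < Al.

S, P, N, Al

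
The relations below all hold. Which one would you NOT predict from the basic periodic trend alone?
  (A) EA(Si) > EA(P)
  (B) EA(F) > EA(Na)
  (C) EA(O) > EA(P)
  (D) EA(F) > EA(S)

The general trend: electron affinity increases across a period and decreases down a group.
(A) Si (period 3, group 14) vs P (period 3, group 15): the stated order contradicts the simple trend.
(B) F (period 2, group 17) vs Na (period 3, group 1): the stated order agrees with the simple trend.
(C) O (period 2, group 16) vs P (period 3, group 15): the stated order agrees with the simple trend.
(D) F (period 2, group 17) vs S (period 3, group 16): the stated order agrees with the simple trend.
The exception is (A): adding an electron to P's half-filled 3p³ is unfavourable, so Si (3p²) has the more exothermic EA.

(A)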